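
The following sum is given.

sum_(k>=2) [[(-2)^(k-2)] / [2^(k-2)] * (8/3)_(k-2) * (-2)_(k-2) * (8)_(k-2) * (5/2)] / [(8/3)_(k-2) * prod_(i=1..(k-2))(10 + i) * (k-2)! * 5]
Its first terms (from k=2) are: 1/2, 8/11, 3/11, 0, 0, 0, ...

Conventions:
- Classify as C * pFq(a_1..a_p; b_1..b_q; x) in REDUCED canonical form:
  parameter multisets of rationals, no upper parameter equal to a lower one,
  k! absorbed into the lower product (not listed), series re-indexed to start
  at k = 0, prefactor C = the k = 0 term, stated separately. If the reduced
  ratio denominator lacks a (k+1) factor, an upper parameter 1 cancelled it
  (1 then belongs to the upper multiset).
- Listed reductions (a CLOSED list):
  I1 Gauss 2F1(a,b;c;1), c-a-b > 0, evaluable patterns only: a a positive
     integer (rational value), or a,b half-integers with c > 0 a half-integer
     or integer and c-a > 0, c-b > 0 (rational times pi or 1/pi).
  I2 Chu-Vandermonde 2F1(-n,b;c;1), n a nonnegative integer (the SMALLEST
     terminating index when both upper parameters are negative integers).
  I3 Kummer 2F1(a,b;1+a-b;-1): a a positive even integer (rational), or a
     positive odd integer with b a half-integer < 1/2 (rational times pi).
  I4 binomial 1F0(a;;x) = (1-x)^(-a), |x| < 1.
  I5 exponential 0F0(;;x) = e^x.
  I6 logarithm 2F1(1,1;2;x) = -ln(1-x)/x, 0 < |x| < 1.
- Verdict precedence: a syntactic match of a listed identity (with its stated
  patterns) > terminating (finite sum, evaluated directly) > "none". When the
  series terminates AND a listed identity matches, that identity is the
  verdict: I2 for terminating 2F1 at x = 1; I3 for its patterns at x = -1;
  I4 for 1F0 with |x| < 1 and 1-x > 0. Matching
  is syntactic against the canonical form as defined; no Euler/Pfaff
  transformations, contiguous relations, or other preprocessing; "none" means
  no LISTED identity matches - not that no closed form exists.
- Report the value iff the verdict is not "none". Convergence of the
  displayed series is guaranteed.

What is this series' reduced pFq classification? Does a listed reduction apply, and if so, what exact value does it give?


Prefactor 1/2, argument -1: 2F1 with upper {-2, 8} over lower {11}. Verdict: Kummer (I3) applies (x = -1; c = 11 equals 1+a-b for upper {-2, 8}: listed pattern). Value: 3/2.

The tell: t_0 being 1/2, the two k-th powers (C = 1/2) combine into one argument.
Step ratio: r(k) = (-1) * (k-2) (k+8) / [(k+11) (k+1)] - poly over poly, x = (-1) from leading terms; C = 1/2 at k = 0.


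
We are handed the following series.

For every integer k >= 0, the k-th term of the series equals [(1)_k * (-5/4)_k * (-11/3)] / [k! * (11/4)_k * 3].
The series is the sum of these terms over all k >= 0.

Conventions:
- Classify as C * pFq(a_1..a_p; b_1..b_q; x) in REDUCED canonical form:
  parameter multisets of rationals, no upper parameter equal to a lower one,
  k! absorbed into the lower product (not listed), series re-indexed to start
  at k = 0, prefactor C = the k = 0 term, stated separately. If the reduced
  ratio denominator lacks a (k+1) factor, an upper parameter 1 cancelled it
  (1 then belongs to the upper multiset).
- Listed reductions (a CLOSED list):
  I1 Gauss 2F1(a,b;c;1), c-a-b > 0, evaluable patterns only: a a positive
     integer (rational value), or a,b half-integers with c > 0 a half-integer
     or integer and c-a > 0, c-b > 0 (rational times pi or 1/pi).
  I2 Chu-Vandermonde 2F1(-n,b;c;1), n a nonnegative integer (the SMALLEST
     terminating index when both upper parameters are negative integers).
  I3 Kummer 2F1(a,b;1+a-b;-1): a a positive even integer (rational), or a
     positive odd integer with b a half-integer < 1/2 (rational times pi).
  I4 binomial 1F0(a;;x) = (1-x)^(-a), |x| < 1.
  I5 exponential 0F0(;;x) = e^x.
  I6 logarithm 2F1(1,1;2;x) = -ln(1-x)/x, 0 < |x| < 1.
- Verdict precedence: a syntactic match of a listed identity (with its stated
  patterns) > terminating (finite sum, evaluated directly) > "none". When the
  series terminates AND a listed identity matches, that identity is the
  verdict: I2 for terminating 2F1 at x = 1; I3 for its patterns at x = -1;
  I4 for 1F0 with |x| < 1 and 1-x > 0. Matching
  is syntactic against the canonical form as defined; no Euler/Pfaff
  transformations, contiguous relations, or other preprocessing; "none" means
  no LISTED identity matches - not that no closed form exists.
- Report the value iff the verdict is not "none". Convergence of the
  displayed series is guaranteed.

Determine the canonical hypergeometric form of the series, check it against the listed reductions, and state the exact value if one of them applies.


Classification (C = -11/9): 2F1 with upper {-5/4, 1}, lower {11/4}, argument x = 1. Verdict: this is the Gauss summation I1 (x = 1: the Gamma ratio telescopes since c-a-b = 3 > 0 and a = 1 in Z>0). Exact value: -77/108.

Key observation: with t_0 = -11/9, the constant factors (prefactor -11/9) combine into one prefactor.
Adjacent-term ratio: r(k) = 1 * (k-5/4) (k+1) / [(k+11/4) (k+1)] - poly over poly, x = 1 from leading terms; C = -11/9 at k = 0.


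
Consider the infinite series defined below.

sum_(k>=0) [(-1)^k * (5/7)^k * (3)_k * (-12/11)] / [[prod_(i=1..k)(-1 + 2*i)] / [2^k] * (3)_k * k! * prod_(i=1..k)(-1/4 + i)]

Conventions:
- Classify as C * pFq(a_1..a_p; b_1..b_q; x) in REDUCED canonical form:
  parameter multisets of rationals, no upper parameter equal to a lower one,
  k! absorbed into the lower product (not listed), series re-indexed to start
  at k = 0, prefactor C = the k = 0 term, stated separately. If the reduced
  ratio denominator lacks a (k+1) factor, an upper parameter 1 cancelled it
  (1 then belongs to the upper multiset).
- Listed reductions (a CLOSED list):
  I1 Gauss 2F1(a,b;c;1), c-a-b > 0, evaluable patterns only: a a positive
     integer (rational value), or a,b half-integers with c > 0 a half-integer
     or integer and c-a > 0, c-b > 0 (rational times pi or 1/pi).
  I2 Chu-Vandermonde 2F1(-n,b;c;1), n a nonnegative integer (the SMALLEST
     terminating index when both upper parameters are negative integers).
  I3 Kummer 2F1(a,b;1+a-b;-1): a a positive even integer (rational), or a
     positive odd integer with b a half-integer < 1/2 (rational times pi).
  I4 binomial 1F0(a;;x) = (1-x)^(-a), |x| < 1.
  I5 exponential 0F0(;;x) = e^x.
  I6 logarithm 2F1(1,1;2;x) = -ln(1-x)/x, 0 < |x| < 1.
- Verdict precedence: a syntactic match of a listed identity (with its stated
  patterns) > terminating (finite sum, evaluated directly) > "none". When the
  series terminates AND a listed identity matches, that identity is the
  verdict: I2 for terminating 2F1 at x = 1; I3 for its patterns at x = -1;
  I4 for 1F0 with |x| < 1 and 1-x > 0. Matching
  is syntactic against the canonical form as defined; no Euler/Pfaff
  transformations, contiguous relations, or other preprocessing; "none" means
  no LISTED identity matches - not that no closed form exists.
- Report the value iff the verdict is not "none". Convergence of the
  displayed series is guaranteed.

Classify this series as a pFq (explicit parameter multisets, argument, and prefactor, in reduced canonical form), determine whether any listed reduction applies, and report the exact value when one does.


The series (x = -5/7) is 0F2: upper {-}, lower {1/2, 3/4}, prefactor -12/11. Verdict: none - this 0F2 at x = -5/7 matches no listed pattern, and upper {-} holds no stopper.

The tell: with t_0 = -12/11, the lower running product (C = -12/11, x = -5/7) is a rising factorial.
Term ratio: r(k) = (-5/7) * 1 / [(k+1/2) (k+3/4) (k+1)] ; factor over Q: parameters, x = (-5/7), and C = -12/11.


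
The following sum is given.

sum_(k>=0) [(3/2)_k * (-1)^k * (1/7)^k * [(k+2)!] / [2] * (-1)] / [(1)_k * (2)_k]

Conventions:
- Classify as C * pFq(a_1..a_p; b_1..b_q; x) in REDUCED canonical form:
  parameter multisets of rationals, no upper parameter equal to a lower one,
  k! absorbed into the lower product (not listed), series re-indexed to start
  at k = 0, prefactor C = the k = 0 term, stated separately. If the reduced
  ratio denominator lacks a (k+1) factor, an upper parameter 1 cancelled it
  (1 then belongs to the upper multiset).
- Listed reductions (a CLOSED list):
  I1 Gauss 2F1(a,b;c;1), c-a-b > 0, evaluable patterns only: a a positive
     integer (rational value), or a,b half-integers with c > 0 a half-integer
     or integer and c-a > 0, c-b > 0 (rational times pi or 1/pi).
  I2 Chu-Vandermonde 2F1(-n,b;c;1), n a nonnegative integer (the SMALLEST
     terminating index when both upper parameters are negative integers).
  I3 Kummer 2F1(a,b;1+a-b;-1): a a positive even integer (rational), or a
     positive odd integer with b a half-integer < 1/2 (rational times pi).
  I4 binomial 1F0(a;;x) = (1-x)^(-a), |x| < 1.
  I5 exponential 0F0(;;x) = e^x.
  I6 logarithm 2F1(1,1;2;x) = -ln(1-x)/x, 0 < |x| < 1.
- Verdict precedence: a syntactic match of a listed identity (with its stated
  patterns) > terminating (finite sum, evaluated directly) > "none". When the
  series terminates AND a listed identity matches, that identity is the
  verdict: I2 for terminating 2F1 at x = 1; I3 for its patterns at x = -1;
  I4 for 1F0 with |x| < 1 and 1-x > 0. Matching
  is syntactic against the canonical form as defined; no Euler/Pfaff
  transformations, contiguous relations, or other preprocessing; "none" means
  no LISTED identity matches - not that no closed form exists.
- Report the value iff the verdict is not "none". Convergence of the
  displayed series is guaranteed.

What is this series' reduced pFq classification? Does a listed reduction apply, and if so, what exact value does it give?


x = -1/7 here; the reduced form reads 2F1, upper {3/2, 3}, lower {2}, C = -1. Verdict: none - this 2F1 at x = -1/7 matches no listed pattern, and upper {3/2, 3} holds no stopper.

First insight: t_0 being -1, (1)_k (prefactor -1) is k! itself.
Consecutive-term ratio: r(k) = (-1/7) * (k+3/2) (k+3) / [(k+2) (k+1)] ; factor over Q: parameters, x = (-1/7), and C = -1.


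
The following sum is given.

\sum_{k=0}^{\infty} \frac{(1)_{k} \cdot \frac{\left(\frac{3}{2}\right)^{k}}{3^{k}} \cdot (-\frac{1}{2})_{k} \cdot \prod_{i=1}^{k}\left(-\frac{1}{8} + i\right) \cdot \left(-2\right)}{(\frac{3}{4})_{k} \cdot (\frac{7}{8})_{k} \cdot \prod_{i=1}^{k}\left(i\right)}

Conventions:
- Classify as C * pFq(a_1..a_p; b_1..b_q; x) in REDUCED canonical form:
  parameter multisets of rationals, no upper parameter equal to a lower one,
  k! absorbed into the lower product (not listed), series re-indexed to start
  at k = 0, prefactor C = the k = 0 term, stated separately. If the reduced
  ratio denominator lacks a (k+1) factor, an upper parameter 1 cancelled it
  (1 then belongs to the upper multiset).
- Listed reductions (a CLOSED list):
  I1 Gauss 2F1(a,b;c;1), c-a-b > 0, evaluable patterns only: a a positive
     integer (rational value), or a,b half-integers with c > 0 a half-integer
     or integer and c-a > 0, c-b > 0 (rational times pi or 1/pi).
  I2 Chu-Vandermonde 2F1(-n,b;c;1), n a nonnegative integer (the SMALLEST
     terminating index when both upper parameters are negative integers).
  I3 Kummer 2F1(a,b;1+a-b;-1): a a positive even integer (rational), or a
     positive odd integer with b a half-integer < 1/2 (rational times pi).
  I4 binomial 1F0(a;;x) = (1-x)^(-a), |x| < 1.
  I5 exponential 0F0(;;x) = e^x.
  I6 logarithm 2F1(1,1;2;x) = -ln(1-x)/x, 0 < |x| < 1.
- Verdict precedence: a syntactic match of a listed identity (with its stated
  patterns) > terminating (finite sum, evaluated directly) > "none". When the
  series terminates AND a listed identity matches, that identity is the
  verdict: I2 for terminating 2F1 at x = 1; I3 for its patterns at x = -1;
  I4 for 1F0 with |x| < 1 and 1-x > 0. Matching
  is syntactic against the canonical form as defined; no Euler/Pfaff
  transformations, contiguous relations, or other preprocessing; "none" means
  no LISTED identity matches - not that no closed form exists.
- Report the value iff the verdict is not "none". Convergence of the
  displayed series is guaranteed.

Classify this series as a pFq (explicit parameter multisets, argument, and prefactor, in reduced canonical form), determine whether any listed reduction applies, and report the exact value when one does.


Prefactor -2, argument \frac{1}{2}: 2F1 with upper {-\frac{1}{2}, 1} over lower {\frac{3}{4}}. Verdict: none. Every listed pattern misses the 2F1 form at \frac{1}{2}, upper {-\frac{1}{2}, 1}.

Key step: with t_0 = -2, the parameter 7/8 appears in both the upper and lower lists and cancels.
Adjacent-term ratio: r(k) = \frac{1}{2} * (k-\frac{1}{2}) (k+1) / [(k+\frac{3}{4}) (k+1)] - poly over poly, x = \frac{1}{2} from leading terms; C = -2 at k = 0.


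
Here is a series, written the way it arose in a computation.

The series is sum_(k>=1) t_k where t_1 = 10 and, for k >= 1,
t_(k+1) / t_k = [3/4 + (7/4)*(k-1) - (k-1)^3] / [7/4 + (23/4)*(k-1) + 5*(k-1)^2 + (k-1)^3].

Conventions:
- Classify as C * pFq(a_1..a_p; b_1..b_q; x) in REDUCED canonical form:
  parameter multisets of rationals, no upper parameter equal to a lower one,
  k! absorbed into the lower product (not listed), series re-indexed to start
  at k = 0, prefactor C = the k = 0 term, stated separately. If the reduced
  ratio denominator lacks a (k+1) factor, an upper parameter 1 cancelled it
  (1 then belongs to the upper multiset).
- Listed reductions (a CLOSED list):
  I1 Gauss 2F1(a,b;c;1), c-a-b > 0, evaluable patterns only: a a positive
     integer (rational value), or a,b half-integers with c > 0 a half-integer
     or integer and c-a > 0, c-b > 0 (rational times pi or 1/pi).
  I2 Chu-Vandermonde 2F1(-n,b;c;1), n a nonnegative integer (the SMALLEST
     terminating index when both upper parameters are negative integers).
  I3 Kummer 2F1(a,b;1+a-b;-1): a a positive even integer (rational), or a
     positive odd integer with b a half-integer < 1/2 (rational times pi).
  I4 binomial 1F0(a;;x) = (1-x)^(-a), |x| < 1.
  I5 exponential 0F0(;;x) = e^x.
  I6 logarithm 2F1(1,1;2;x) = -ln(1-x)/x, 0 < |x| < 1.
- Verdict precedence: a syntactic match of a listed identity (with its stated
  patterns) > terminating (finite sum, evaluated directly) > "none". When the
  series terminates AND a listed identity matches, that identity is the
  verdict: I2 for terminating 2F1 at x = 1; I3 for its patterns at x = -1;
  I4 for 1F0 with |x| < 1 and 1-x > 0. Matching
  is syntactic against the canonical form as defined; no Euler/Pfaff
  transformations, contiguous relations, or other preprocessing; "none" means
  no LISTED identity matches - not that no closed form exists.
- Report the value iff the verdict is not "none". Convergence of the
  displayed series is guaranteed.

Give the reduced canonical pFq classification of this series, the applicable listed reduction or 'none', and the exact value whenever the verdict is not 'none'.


Reduced: x = -1, 2F1, upper = {-3/2, 1}, lower = {7/2}, C = 10. Verdict: the Kummer evaluation I3 applies (x = -1; c = 7/2 equals 1+a-b for upper {-3/2, 1}: listed pattern). Exact value: (75/16) * pi.

The tell: x = (-1) and roots of the ratio polynomials (prefactor 10) are the negated parameters.
Ratio: r(k) = (-1) * (k-3/2) (k+1) / [(k+7/2) (k+1)] - rational in k, leading ratio (-1); with t_0 = 10, classification follows.


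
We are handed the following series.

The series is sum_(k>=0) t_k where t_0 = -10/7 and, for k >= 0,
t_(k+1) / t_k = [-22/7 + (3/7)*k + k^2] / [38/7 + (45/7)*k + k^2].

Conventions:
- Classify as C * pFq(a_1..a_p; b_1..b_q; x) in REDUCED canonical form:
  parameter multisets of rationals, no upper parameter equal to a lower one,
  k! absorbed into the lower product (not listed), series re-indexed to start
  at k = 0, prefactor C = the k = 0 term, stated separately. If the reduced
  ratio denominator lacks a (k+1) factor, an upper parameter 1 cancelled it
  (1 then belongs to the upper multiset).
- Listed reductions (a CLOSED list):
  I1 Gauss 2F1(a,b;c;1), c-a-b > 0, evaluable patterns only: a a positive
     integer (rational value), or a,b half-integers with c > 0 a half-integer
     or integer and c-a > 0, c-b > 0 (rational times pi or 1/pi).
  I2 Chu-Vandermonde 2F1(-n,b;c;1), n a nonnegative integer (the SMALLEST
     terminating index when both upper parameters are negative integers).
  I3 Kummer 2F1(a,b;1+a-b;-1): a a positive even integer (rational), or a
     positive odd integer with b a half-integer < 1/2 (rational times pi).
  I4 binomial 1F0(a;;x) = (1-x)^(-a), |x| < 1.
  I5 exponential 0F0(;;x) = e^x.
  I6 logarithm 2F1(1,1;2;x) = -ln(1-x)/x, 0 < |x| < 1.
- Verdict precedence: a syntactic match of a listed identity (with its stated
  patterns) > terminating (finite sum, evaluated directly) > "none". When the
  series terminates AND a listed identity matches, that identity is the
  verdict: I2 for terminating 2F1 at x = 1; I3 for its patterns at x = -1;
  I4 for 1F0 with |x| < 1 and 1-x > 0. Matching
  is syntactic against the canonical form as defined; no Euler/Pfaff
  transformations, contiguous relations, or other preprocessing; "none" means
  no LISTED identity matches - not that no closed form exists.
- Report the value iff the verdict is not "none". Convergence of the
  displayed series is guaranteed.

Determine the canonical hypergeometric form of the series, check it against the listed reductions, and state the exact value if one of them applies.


The series (x = 1) is 2F1: upper {-11/7, 2}, lower {38/7}, prefactor -10/7. Verdict: this is Gauss (I1, integer-parameter pattern) (x = 1: the Gamma ratio telescopes since c-a-b = 5 > 0 and a = 2 in Z>0). Hence: -248/343.

Structural cue: x = 1 and the expanded ratio factors over Q; prefactor -10/7, roots give parameters.
Step ratio: r(k) = 1 * (k-11/7) (k+2) / [(k+38/7) (k+1)] - poly over poly, x = 1 from leading terms; C = -10/7 at k = 0.


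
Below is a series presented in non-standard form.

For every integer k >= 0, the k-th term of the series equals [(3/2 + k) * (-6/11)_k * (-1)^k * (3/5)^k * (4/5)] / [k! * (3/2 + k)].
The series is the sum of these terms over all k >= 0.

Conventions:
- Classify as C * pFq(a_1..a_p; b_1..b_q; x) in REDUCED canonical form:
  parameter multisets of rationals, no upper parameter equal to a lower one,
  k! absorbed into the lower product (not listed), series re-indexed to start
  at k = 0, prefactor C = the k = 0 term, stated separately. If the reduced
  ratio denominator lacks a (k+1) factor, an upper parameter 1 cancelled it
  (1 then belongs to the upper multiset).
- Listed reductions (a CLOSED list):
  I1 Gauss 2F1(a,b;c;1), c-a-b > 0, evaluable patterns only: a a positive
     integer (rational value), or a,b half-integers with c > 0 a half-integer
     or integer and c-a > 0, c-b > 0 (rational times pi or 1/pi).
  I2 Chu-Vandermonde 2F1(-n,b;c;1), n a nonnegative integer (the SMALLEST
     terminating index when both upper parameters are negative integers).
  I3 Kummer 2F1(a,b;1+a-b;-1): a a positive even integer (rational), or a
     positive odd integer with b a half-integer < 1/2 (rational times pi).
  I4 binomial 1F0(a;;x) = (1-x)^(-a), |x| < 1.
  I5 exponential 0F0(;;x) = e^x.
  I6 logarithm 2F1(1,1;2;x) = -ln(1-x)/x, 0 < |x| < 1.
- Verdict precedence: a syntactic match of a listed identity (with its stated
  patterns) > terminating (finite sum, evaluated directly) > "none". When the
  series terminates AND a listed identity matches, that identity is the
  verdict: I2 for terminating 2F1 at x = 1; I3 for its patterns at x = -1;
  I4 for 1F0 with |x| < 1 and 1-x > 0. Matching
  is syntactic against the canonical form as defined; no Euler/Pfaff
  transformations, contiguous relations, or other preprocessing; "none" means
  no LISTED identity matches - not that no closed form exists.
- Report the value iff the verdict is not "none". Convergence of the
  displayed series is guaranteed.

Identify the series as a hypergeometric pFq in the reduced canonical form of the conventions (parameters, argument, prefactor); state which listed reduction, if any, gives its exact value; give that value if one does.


Reduced: x = -3/5, 1F0, upper = {-6/11}, lower = {-}, C = 4/5. Verdict at x = -3/5: binomial (I4) matches (the 1F0 binomial series: exponent 6/11, x = -3/5). Exact value: (4/5) * (8/5)^(6/11).

Structural cue: x = (-3/5) and the (-1)^k factor (C = 4/5, x = -3/5) folds into the argument's sign.
Term ratio: r(k) = (-3/5) * (k-6/11) / [(k+1)] - rational in k. x = (-3/5); t_0 = 4/5; negate the roots.


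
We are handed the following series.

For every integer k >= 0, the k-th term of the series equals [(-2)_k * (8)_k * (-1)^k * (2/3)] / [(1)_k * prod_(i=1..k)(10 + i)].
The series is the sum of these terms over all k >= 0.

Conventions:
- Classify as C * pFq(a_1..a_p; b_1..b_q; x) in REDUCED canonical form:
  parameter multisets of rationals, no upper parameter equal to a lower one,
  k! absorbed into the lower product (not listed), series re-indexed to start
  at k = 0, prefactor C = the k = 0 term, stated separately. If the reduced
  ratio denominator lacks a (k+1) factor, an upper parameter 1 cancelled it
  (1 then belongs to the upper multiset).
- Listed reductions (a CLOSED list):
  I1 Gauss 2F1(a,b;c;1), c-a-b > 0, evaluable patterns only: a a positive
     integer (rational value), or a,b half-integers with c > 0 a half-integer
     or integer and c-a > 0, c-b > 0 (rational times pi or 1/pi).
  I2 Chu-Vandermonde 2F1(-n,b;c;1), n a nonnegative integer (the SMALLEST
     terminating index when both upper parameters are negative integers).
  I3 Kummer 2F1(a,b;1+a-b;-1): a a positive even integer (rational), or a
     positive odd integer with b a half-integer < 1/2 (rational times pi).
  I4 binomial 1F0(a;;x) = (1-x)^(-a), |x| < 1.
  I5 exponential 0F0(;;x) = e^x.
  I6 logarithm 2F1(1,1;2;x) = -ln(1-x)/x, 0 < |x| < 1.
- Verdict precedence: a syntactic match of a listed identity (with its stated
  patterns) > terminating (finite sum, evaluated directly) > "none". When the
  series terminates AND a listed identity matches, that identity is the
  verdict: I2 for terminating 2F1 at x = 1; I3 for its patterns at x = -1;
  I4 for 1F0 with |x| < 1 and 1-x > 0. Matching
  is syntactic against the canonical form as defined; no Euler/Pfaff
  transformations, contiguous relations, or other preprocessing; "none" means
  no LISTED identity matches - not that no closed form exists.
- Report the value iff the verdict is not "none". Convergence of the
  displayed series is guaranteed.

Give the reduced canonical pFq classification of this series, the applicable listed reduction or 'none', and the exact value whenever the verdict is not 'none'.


Classification (C = 2/3): 2F1 with upper {-2, 8}, lower {11}, argument x = -1. Verdict: this is Kummer (I3) (x = -1; c = 11 equals 1+a-b for upper {-2, 8}: listed pattern). Value: 2.

The tell: with t_0 = 2/3, the lower running product (C = 2/3) is a rising factorial.
Consecutive-term ratio: r(k) = (-1) * (k-2) (k+8) / [(k+11) (k+1)] - rational in k, leading ratio (-1); with t_0 = 2/3, classification follows.


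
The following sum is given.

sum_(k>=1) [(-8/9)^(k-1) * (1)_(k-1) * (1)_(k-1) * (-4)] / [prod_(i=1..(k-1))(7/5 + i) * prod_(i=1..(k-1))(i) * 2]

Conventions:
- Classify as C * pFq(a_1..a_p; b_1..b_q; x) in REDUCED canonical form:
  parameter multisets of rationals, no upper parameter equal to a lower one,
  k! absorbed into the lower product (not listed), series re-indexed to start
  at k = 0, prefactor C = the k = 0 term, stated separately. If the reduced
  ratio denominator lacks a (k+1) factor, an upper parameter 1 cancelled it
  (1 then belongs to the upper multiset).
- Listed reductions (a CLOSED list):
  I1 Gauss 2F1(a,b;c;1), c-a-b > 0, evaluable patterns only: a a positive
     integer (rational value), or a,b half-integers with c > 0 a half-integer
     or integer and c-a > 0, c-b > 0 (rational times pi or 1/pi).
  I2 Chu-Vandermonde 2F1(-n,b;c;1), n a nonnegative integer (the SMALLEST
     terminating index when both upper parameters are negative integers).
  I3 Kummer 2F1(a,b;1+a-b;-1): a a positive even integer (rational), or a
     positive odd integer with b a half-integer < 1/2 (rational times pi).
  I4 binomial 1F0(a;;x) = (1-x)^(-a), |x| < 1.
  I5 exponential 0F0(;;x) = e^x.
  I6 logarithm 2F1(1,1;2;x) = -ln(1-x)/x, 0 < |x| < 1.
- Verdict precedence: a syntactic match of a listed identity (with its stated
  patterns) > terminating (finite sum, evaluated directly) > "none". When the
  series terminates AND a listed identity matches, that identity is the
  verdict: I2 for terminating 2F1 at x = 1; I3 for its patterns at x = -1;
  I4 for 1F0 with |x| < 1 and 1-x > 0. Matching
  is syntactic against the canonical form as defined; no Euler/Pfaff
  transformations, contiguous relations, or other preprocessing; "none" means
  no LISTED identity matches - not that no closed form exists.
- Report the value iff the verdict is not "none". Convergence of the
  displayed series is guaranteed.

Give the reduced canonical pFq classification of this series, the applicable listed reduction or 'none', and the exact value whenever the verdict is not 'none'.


Structural cue: t_0 being -2, the lower running product (C = -2) is a rising factorial.
Term ratio: r(k) = (-8/9) * (k+1) (k+1) / [(k+12/5) (k+1)] - rational in k, leading ratio (-8/9); with t_0 = -2, classification follows.

At argument -8/9: a 2F1 with upper {1, 1}, lower {12/5}, scaled by C = -2. Verdict: none. No listed pattern accepts 2F1(1, 1; 12/5; -8/9).


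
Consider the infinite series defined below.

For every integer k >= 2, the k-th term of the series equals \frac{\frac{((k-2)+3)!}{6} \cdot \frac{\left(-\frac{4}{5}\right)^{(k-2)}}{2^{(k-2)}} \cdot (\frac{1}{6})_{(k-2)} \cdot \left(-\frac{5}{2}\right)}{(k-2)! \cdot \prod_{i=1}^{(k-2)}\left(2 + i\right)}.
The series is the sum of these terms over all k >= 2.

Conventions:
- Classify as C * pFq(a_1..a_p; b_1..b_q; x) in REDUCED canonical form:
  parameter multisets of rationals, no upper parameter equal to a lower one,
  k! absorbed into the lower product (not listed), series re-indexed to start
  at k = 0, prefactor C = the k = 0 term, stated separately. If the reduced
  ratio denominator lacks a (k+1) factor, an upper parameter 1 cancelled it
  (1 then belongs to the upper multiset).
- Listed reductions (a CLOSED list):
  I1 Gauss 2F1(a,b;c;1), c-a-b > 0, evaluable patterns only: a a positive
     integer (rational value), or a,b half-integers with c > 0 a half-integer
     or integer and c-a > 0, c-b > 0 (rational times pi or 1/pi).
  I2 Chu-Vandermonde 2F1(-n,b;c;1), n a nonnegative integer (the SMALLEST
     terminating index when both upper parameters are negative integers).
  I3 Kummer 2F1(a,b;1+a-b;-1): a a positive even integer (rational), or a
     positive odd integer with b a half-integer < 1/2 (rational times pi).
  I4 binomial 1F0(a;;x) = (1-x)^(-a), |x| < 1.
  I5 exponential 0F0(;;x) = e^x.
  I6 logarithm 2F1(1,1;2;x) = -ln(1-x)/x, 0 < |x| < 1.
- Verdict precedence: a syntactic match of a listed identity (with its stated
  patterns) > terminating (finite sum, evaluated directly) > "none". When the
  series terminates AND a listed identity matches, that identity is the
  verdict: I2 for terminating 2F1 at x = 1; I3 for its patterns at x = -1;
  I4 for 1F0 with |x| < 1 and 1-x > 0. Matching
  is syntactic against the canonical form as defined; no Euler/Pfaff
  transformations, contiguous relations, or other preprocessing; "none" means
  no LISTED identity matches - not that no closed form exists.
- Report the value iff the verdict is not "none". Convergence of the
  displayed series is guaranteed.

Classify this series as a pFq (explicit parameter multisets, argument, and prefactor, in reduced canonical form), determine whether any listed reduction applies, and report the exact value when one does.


Key step: with t_0 = -\frac{5}{2}, the lower running product (C = -5/2, x = -2/5) is a rising factorial.
Adjacent-term ratio: r(k) = -\frac{2}{5} * (k+\frac{1}{6}) (k+4) / [(k+3) (k+1)] - rational in k, leading ratio -\frac{2}{5}; with t_0 = -\frac{5}{2}, classification follows.

This is -\frac{5}{2} * 2F1(\frac{1}{6}, 4; 3; -\frac{2}{5}) in reduced canonical form. Verdict: none (x = -\frac{2}{5}): each listed identity misses the multisets {\frac{1}{6}, 4} ; {3}.


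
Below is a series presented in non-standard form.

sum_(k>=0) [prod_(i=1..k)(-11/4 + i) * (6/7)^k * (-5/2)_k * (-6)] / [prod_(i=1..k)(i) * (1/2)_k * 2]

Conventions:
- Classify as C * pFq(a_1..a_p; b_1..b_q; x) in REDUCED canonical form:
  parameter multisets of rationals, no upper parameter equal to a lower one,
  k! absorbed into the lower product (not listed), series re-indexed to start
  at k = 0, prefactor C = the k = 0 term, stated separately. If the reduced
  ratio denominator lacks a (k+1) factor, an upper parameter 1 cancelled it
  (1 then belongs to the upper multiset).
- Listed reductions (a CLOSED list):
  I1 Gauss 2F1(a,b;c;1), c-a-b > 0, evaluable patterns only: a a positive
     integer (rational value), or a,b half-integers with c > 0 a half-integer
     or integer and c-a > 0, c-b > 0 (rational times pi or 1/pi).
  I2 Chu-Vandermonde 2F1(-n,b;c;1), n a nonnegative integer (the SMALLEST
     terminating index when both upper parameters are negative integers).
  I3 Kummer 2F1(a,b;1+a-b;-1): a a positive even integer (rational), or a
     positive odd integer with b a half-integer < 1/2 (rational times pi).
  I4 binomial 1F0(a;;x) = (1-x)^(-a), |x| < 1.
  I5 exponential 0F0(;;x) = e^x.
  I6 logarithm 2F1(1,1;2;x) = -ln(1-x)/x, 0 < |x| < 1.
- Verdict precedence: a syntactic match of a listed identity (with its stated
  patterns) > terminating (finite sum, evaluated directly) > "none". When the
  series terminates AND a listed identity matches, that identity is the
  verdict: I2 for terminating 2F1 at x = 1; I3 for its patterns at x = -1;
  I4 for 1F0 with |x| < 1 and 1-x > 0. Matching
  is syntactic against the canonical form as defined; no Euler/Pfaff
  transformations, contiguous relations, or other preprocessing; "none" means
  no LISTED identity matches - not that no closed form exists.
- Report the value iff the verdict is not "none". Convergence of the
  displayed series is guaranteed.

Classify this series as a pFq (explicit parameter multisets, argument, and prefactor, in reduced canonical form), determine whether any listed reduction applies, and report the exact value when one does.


At argument 6/7: a 2F1 with upper {-5/2, -7/4}, lower {1/2}, scaled by C = -3. Verdict: none (x = 6/7): each listed identity misses the multisets {-5/2, -7/4} ; {1/2}.

First insight: t_0 = -3 here, and the running product (C = -3) telescopes to a rising factorial.
Term ratio: r(k) = (6/7) * (k-5/2) (k-7/4) / [(k+1/2) (k+1)] - rational; roots negated = parameters, x = (6/7), C = -3.


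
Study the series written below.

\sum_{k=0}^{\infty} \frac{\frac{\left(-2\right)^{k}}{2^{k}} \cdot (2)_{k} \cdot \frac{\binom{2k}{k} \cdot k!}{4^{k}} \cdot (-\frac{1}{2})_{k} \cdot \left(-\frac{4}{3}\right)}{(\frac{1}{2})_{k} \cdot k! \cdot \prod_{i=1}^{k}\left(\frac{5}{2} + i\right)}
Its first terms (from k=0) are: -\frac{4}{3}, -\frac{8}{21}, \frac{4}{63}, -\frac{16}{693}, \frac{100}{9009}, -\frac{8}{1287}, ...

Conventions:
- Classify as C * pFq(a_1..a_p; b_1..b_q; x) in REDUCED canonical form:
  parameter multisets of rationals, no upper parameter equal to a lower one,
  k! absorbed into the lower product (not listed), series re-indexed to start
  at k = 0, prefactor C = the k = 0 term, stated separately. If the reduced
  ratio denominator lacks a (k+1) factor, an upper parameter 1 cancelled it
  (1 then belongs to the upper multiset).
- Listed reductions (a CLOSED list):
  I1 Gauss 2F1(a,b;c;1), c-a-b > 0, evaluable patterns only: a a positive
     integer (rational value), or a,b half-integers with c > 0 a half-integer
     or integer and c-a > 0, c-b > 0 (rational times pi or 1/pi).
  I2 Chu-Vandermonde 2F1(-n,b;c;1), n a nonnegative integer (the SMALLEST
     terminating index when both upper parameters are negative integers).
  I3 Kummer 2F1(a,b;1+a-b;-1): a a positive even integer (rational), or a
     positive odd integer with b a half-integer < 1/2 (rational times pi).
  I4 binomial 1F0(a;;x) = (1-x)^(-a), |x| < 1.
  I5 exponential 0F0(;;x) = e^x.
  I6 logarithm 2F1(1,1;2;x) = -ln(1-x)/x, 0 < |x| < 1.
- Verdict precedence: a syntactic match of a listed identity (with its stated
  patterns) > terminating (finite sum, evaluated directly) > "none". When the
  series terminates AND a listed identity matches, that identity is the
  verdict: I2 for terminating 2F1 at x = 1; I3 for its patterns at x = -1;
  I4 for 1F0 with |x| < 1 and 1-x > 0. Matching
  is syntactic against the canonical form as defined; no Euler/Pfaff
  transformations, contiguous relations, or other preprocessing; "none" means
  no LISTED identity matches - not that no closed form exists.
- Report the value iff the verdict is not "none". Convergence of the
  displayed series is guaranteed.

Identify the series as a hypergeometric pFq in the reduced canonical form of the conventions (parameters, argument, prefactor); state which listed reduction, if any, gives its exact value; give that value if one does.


First insight: from the first term -\frac{4}{3}: the two k-th powers (C = -4/3) combine into one argument.
Ratio: r(k) = -1 * (k-\frac{1}{2}) (k+2) / [(k+\frac{7}{2}) (k+1)] - rational in k. x = -1; t_0 = -\frac{4}{3}; negate the roots.

The series (x = -1) is 2F1: upper {-\frac{1}{2}, 2}, lower {\frac{7}{2}}, prefactor -\frac{4}{3}. Verdict: Kummer's theorem (I3) matches (x = -1; c = \frac{7}{2} equals 1+a-b for upper {-\frac{1}{2}, 2}: listed pattern). Sum: -\frac{5}{3}.


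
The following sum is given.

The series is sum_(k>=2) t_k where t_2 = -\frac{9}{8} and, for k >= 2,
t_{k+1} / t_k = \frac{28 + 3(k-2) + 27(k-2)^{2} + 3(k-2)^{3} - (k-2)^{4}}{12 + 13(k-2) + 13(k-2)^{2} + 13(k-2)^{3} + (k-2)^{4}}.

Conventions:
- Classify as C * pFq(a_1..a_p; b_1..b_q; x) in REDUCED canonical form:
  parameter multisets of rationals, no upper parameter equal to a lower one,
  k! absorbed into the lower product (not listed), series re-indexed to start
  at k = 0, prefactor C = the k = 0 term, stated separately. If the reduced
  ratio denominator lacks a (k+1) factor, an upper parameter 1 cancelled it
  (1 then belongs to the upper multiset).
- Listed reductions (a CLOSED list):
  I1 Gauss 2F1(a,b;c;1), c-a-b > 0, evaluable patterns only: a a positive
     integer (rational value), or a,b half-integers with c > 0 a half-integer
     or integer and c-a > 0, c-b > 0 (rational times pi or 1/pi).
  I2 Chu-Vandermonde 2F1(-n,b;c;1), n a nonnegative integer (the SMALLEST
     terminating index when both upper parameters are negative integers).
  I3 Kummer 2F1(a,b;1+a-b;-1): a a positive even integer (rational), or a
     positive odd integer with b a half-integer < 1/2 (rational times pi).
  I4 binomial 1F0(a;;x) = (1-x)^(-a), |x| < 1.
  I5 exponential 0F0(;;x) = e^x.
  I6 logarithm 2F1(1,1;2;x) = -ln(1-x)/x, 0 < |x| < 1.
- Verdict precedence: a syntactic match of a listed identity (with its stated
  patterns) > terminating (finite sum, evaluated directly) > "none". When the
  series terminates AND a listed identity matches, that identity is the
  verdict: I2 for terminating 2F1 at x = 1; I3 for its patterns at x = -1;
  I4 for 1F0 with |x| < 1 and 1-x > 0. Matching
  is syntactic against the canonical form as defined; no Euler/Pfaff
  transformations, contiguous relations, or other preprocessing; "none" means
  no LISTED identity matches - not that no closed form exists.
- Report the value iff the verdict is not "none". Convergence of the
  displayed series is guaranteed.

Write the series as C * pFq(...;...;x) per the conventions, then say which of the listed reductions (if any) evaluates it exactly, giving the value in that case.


At argument -1: a 2F1 with upper {-7, 4}, lower {12}, scaled by C = -\frac{9}{8}. Verdict: Kummer (I3) applies (x = -1; c = 12 equals 1+a-b for upper {-7, 4}: listed pattern). Hence: -\frac{165}{16}.

First insight: t_0 being -\frac{9}{8}, the expanded ratio factors over Q; prefactor -9/8, roots give parameters.
Ratio: r(k) = -1 * (k-7) (k+4) / [(k+12) (k+1)] - rational; roots negated = parameters, x = -1, C = -\frac{9}{8}.


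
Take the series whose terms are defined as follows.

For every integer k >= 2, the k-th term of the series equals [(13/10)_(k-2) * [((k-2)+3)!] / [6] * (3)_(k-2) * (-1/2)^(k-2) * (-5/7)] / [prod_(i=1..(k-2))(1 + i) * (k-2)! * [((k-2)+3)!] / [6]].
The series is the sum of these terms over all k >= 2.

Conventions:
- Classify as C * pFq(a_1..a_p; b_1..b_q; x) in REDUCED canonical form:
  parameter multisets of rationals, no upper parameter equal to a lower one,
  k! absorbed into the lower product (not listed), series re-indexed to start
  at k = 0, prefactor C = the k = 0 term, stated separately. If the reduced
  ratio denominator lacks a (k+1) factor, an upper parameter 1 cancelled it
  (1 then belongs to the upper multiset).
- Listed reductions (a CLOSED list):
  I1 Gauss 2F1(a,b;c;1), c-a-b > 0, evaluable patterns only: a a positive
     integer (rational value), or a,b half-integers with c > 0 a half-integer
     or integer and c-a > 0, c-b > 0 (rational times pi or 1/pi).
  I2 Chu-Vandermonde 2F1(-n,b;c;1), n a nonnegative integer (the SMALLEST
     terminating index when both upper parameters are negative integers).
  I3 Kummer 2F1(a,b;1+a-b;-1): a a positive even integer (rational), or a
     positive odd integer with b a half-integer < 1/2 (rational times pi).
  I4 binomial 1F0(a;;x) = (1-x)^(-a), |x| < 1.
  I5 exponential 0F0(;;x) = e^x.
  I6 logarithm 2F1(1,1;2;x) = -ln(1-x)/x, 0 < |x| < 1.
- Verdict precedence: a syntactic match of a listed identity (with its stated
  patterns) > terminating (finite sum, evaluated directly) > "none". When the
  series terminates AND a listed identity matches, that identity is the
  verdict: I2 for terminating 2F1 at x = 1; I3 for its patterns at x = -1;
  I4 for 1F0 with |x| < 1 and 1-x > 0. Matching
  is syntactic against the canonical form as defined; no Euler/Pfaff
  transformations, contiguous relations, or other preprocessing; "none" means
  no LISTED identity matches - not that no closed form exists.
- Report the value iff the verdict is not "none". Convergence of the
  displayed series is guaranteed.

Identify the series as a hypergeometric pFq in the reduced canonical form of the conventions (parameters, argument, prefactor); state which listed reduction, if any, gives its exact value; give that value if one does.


Reduced: x = -1/2, 2F1, upper = {13/10, 3}, lower = {2}, C = -5/7. Verdict: none. No listed pattern accepts 2F1(13/10, 3; 2; -1/2).

Structural cue: t_0 being -5/7, the denominator's factorial ratio (C = -5/7) is a lower Pochhammer.
Consecutive-term ratio: r(k) = (-1/2) * (k+13/10) (k+3) / [(k+2) (k+1)] - rational; roots negated = parameters, x = (-1/2), C = -5/7.


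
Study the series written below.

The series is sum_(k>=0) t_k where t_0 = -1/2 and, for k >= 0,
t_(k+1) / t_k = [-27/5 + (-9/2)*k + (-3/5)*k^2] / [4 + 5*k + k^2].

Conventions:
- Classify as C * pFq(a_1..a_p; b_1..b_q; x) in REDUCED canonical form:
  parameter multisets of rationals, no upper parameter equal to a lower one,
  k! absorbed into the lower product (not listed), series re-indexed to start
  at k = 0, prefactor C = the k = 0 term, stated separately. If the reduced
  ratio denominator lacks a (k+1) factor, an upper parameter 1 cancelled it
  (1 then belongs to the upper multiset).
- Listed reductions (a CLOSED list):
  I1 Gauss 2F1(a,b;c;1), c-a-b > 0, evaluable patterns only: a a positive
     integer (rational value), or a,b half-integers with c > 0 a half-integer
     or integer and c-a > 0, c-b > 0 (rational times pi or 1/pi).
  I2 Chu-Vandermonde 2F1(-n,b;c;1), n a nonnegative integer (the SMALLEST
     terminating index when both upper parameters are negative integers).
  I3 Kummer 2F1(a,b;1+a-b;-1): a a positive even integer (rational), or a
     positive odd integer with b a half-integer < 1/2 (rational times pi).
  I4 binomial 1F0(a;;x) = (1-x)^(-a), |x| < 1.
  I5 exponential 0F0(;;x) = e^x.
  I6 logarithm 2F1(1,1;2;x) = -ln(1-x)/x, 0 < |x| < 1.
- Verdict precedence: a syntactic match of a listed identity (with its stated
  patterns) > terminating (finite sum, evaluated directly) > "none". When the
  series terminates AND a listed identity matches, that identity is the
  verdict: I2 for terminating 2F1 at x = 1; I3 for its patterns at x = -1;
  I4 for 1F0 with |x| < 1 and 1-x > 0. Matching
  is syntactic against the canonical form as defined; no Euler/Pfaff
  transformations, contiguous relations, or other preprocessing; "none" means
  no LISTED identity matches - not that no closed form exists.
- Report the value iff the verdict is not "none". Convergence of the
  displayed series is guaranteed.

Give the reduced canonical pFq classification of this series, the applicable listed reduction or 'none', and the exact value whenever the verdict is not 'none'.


Prefactor -1/2, argument -3/5: 2F1 with upper {3/2, 6} over lower {4}. Verdict: none. A 2F1 with upper {3/2, 6} fits none of I1-I6 at x = -3/5; the sum runs forever.

Key observation: from the first term -1/2: roots of the ratio polynomials (C = -1/2) are the negated parameters.
Ratio: r(k) = (-3/5) * (k+3/2) (k+6) / [(k+4) (k+1)] - rational; roots negated = parameters, x = (-3/5), C = -1/2.
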